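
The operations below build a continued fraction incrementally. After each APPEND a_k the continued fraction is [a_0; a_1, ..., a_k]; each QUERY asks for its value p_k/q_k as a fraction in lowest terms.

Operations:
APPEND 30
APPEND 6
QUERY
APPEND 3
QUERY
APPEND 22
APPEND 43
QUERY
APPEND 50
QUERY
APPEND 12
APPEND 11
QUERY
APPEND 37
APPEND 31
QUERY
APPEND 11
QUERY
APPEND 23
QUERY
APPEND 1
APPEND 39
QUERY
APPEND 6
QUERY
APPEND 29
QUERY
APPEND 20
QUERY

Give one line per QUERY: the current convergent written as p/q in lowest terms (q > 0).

APPEND 30: p_0 = 30·1 + 0 = 30, q_0 = 30·0 + 1 = 1 → 30/1
APPEND 6: p_1 = 6·30 + 1 = 181, q_1 = 6·1 + 0 = 6 → 181/6
APPEND 3: p_2 = 3·181 + 30 = 573, q_2 = 3·6 + 1 = 19 → 573/19
APPEND 22: p_3 = 22·573 + 181 = 12787, q_3 = 22·19 + 6 = 424 → 12787/424
APPEND 43: p_4 = 43·12787 + 573 = 550414, q_4 = 43·424 + 19 = 18251 → 550414/18251
APPEND 50: p_5 = 50·550414 + 12787 = 27533487, q_5 = 50·18251 + 424 = 912974 → 27533487/912974
APPEND 12: p_6 = 12·27533487 + 550414 = 330952258, q_6 = 12·912974 + 18251 = 10973939 → 330952258/10973939
APPEND 11: p_7 = 11·330952258 + 27533487 = 3668008325, q_7 = 11·10973939 + 912974 = 121626303 → 3668008325/121626303
APPEND 37: p_8 = 37·3668008325 + 330952258 = 136047260283, q_8 = 37·121626303 + 10973939 = 4511147150 → 136047260283/4511147150
APPEND 31: p_9 = 31·136047260283 + 3668008325 = 4221133077098, q_9 = 31·4511147150 + 121626303 = 139967187953 → 4221133077098/139967187953
APPEND 11: p_10 = 11·4221133077098 + 136047260283 = 46568511108361, q_10 = 11·139967187953 + 4511147150 = 1544150214633 → 46568511108361/1544150214633
APPEND 23: p_11 = 23·46568511108361 + 4221133077098 = 1075296888569401, q_11 = 23·1544150214633 + 139967187953 = 35655422124512 → 1075296888569401/35655422124512
APPEND 1: p_12 = 1·1075296888569401 + 46568511108361 = 1121865399677762, q_12 = 1·35655422124512 + 1544150214633 = 37199572339145 → 1121865399677762/37199572339145
APPEND 39: p_13 = 39·1121865399677762 + 1075296888569401 = 44828047476002119, q_13 = 39·37199572339145 + 35655422124512 = 1486438743351167 → 44828047476002119/1486438743351167
APPEND 6: p_14 = 6·44828047476002119 + 1121865399677762 = 270090150255690476, q_14 = 6·1486438743351167 + 37199572339145 = 8955832032446147 → 270090150255690476/8955832032446147
APPEND 29: p_15 = 29·270090150255690476 + 44828047476002119 = 7877442404891025923, q_15 = 29·8955832032446147 + 1486438743351167 = 261205567684289430 → 7877442404891025923/261205567684289430
APPEND 20: p_16 = 20·7877442404891025923 + 270090150255690476 = 157818938248076208936, q_16 = 20·261205567684289430 + 8955832032446147 = 5233067185718234747 → 157818938248076208936/5233067185718234747

181/6
573/19
550414/18251
27533487/912974
3668008325/121626303
4221133077098/139967187953
46568511108361/1544150214633
1075296888569401/35655422124512
44828047476002119/1486438743351167
270090150255690476/8955832032446147
7877442404891025923/261205567684289430
157818938248076208936/5233067185718234747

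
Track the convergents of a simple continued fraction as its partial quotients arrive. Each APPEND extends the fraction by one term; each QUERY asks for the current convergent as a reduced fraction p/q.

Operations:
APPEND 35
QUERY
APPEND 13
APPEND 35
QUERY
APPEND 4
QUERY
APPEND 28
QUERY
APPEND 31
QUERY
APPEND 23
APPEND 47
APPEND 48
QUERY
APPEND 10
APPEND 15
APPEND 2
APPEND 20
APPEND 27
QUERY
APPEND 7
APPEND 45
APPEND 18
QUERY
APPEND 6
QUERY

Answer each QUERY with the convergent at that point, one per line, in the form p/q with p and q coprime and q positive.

APPEND 35: p_0 = 35·1 + 0 = 35, q_0 = 35·0 + 1 = 1 → 35/1
APPEND 13: p_1 = 13·35 + 1 = 456, q_1 = 13·1 + 0 = 13 → 456/13
APPEND 35: p_2 = 35·456 + 35 = 15995, q_2 = 35·13 + 1 = 456 → 15995/456
APPEND 4: p_3 = 4·15995 + 456 = 64436, q_3 = 4·456 + 13 = 1837 → 64436/1837
APPEND 28: p_4 = 28·64436 + 15995 = 1820203, q_4 = 28·1837 + 456 = 51892 → 1820203/51892
APPEND 31: p_5 = 31·1820203 + 64436 = 56490729, q_5 = 31·51892 + 1837 = 1610489 → 56490729/1610489
APPEND 23: p_6 = 23·56490729 + 1820203 = 1301106970, q_6 = 23·1610489 + 51892 = 37093139 → 1301106970/37093139
APPEND 47: p_7 = 47·1301106970 + 56490729 = 61208518319, q_7 = 47·37093139 + 1610489 = 1744988022 → 61208518319/1744988022
APPEND 48: p_8 = 48·61208518319 + 1301106970 = 2939309986282, q_8 = 48·1744988022 + 37093139 = 83796518195 → 2939309986282/83796518195
APPEND 10: p_9 = 10·2939309986282 + 61208518319 = 29454308381139, q_9 = 10·83796518195 + 1744988022 = 839710169972 → 29454308381139/839710169972
APPEND 15: p_10 = 15·29454308381139 + 2939309986282 = 444753935703367, q_10 = 15·839710169972 + 83796518195 = 12679449067775 → 444753935703367/12679449067775
APPEND 2: p_11 = 2·444753935703367 + 29454308381139 = 918962179787873, q_11 = 2·12679449067775 + 839710169972 = 26198608305522 → 918962179787873/26198608305522
APPEND 20: p_12 = 20·918962179787873 + 444753935703367 = 18823997531460827, q_12 = 20·26198608305522 + 12679449067775 = 536651615178215 → 18823997531460827/536651615178215
APPEND 27: p_13 = 27·18823997531460827 + 918962179787873 = 509166895529230202, q_13 = 27·536651615178215 + 26198608305522 = 14515792218117327 → 509166895529230202/14515792218117327
APPEND 7: p_14 = 7·509166895529230202 + 18823997531460827 = 3582992266236072241, q_14 = 7·14515792218117327 + 536651615178215 = 102147197141999504 → 3582992266236072241/102147197141999504
APPEND 45: p_15 = 45·3582992266236072241 + 509166895529230202 = 161743818876152481047, q_15 = 45·102147197141999504 + 14515792218117327 = 4611139663608095007 → 161743818876152481047/4611139663608095007
APPEND 18: p_16 = 18·161743818876152481047 + 3582992266236072241 = 2914971732036980731087, q_16 = 18·4611139663608095007 + 102147197141999504 = 83102661142087709630 → 2914971732036980731087/83102661142087709630
APPEND 6: p_17 = 6·2914971732036980731087 + 161743818876152481047 = 17651574211098036867569, q_17 = 6·83102661142087709630 + 4611139663608095007 = 503227106516134352787 → 17651574211098036867569/503227106516134352787

35/1
15995/456
64436/1837
1820203/51892
56490729/1610489
2939309986282/83796518195
509166895529230202/14515792218117327
2914971732036980731087/83102661142087709630
17651574211098036867569/503227106516134352787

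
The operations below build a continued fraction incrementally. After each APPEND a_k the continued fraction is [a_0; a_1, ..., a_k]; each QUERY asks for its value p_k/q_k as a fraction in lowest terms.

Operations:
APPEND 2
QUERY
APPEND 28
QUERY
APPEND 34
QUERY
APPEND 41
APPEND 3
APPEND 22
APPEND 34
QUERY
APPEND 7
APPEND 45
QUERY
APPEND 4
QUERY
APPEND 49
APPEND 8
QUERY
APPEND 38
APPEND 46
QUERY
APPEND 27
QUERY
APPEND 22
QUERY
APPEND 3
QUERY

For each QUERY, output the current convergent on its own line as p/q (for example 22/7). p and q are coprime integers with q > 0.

APPEND 2: p_0 = 2·1 + 0 = 2, q_0 = 2·0 + 1 = 1 → 2/1
APPEND 28: p_1 = 28·2 + 1 = 57, q_1 = 28·1 + 0 = 28 → 57/28
APPEND 34: p_2 = 34·57 + 2 = 1940, q_2 = 34·28 + 1 = 953 → 1940/953
APPEND 41: p_3 = 41·1940 + 57 = 79597, q_3 = 41·953 + 28 = 39101 → 79597/39101
APPEND 3: p_4 = 3·79597 + 1940 = 240731, q_4 = 3·39101 + 953 = 118256 → 240731/118256
APPEND 22: p_5 = 22·240731 + 79597 = 5375679, q_5 = 22·118256 + 39101 = 2640733 → 5375679/2640733
APPEND 34: p_6 = 34·5375679 + 240731 = 183013817, q_6 = 34·2640733 + 118256 = 89903178 → 183013817/89903178
APPEND 7: p_7 = 7·183013817 + 5375679 = 1286472398, q_7 = 7·89903178 + 2640733 = 631962979 → 1286472398/631962979
APPEND 45: p_8 = 45·1286472398 + 183013817 = 58074271727, q_8 = 45·631962979 + 89903178 = 28528237233 → 58074271727/28528237233
APPEND 4: p_9 = 4·58074271727 + 1286472398 = 233583559306, q_9 = 4·28528237233 + 631962979 = 114744911911 → 233583559306/114744911911
APPEND 49: p_10 = 49·233583559306 + 58074271727 = 11503668677721, q_10 = 49·114744911911 + 28528237233 = 5651028920872 → 11503668677721/5651028920872
APPEND 8: p_11 = 8·11503668677721 + 233583559306 = 92262932981074, q_11 = 8·5651028920872 + 114744911911 = 45322976278887 → 92262932981074/45322976278887
APPEND 38: p_12 = 38·92262932981074 + 11503668677721 = 3517495121958533, q_12 = 38·45322976278887 + 5651028920872 = 1727924127518578 → 3517495121958533/1727924127518578
APPEND 46: p_13 = 46·3517495121958533 + 92262932981074 = 161897038543073592, q_13 = 46·1727924127518578 + 45322976278887 = 79529832842133475 → 161897038543073592/79529832842133475
APPEND 27: p_14 = 27·161897038543073592 + 3517495121958533 = 4374737535784945517, q_14 = 27·79529832842133475 + 1727924127518578 = 2149033410865122403 → 4374737535784945517/2149033410865122403
APPEND 22: p_15 = 22·4374737535784945517 + 161897038543073592 = 96406122825811874966, q_15 = 22·2149033410865122403 + 79529832842133475 = 47358264871874826341 → 96406122825811874966/47358264871874826341
APPEND 3: p_16 = 3·96406122825811874966 + 4374737535784945517 = 293593106013220570415, q_16 = 3·47358264871874826341 + 2149033410865122403 = 144223828026489601426 → 293593106013220570415/144223828026489601426

2/1
57/28
1940/953
183013817/89903178
58074271727/28528237233
233583559306/114744911911
92262932981074/45322976278887
161897038543073592/79529832842133475
4374737535784945517/2149033410865122403
96406122825811874966/47358264871874826341
293593106013220570415/144223828026489601426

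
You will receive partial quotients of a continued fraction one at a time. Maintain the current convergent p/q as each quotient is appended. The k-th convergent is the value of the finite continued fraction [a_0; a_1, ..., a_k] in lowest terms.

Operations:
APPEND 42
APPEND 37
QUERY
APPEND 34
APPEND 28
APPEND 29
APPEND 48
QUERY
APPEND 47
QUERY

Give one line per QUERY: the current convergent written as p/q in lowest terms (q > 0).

1555/37
2068485539/49218009
97261882884/2314271063

APPEND 42: p_0 = 42·1 + 0 = 42, q_0 = 42·0 + 1 = 1 → 42/1
APPEND 37: p_1 = 37·42 + 1 = 1555, q_1 = 37·1 + 0 = 37 → 1555/37
APPEND 34: p_2 = 34·1555 + 42 = 52912, q_2 = 34·37 + 1 = 1259 → 52912/1259
APPEND 28: p_3 = 28·52912 + 1555 = 1483091, q_3 = 28·1259 + 37 = 35289 → 1483091/35289
APPEND 29: p_4 = 29·1483091 + 52912 = 43062551, q_4 = 29·35289 + 1259 = 1024640 → 43062551/1024640
APPEND 48: p_5 = 48·43062551 + 1483091 = 2068485539, q_5 = 48·1024640 + 35289 = 49218009 → 2068485539/49218009
APPEND 47: p_6 = 47·2068485539 + 43062551 = 97261882884, q_6 = 47·49218009 + 1024640 = 2314271063 → 97261882884/2314271063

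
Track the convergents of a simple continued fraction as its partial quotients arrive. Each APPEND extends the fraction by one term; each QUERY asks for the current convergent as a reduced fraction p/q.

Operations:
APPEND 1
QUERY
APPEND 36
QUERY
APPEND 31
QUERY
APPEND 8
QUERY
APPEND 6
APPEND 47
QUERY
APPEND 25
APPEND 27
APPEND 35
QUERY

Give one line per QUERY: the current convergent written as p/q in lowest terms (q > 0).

APPEND 1: p_0 = 1·1 + 0 = 1, q_0 = 1·0 + 1 = 1 → 1/1
APPEND 36: p_1 = 36·1 + 1 = 37, q_1 = 36·1 + 0 = 36 → 37/36
APPEND 31: p_2 = 31·37 + 1 = 1148, q_2 = 31·36 + 1 = 1117 → 1148/1117
APPEND 8: p_3 = 8·1148 + 37 = 9221, q_3 = 8·1117 + 36 = 8972 → 9221/8972
APPEND 6: p_4 = 6·9221 + 1148 = 56474, q_4 = 6·8972 + 1117 = 54949 → 56474/54949
APPEND 47: p_5 = 47·56474 + 9221 = 2663499, q_5 = 47·54949 + 8972 = 2591575 → 2663499/2591575
APPEND 25: p_6 = 25·2663499 + 56474 = 66643949, q_6 = 25·2591575 + 54949 = 64844324 → 66643949/64844324
APPEND 27: p_7 = 27·66643949 + 2663499 = 1802050122, q_7 = 27·64844324 + 2591575 = 1753388323 → 1802050122/1753388323
APPEND 35: p_8 = 35·1802050122 + 66643949 = 63138398219, q_8 = 35·1753388323 + 64844324 = 61433435629 → 63138398219/61433435629

1/1
37/36
1148/1117
9221/8972
2663499/2591575
63138398219/61433435629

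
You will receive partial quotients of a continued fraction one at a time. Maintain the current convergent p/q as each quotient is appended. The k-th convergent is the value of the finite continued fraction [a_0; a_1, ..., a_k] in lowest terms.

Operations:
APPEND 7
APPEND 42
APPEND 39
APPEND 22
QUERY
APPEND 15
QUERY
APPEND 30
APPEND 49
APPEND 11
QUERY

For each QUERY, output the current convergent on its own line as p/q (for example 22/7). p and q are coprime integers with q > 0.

253559/36100
3814897/543139
61980217127/8824320329

APPEND 7: p_0 = 7·1 + 0 = 7, q_0 = 7·0 + 1 = 1 → 7/1
APPEND 42: p_1 = 42·7 + 1 = 295, q_1 = 42·1 + 0 = 42 → 295/42
APPEND 39: p_2 = 39·295 + 7 = 11512, q_2 = 39·42 + 1 = 1639 → 11512/1639
APPEND 22: p_3 = 22·11512 + 295 = 253559, q_3 = 22·1639 + 42 = 36100 → 253559/36100
APPEND 15: p_4 = 15·253559 + 11512 = 3814897, q_4 = 15·36100 + 1639 = 543139 → 3814897/543139
APPEND 30: p_5 = 30·3814897 + 253559 = 114700469, q_5 = 30·543139 + 36100 = 16330270 → 114700469/16330270
APPEND 49: p_6 = 49·114700469 + 3814897 = 5624137878, q_6 = 49·16330270 + 543139 = 800726369 → 5624137878/800726369
APPEND 11: p_7 = 11·5624137878 + 114700469 = 61980217127, q_7 = 11·800726369 + 16330270 = 8824320329 → 61980217127/8824320329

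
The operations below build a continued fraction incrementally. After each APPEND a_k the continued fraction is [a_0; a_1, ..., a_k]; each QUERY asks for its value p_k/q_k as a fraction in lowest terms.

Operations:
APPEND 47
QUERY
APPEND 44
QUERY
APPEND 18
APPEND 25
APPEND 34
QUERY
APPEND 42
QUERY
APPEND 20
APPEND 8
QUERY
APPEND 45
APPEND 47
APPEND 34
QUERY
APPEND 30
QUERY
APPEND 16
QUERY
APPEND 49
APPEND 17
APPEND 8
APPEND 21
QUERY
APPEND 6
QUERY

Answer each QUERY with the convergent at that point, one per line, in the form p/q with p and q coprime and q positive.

47/1
2069/44
31803285/676339
1336672264/28426107
215458660784/4582013939
15553451163634811/330764749822592
467060703401945829/9932664788501197
7488524705594768075/159253401365841744
1064534968752462428677251/22638746790813304068518
6437604174377443074874154/136904183630535671436521

APPEND 47: p_0 = 47·1 + 0 = 47, q_0 = 47·0 + 1 = 1 → 47/1
APPEND 44: p_1 = 44·47 + 1 = 2069, q_1 = 44·1 + 0 = 44 → 2069/44
APPEND 18: p_2 = 18·2069 + 47 = 37289, q_2 = 18·44 + 1 = 793 → 37289/793
APPEND 25: p_3 = 25·37289 + 2069 = 934294, q_3 = 25·793 + 44 = 19869 → 934294/19869
APPEND 34: p_4 = 34·934294 + 37289 = 31803285, q_4 = 34·19869 + 793 = 676339 → 31803285/676339
APPEND 42: p_5 = 42·31803285 + 934294 = 1336672264, q_5 = 42·676339 + 19869 = 28426107 → 1336672264/28426107
APPEND 20: p_6 = 20·1336672264 + 31803285 = 26765248565, q_6 = 20·28426107 + 676339 = 569198479 → 26765248565/569198479
APPEND 8: p_7 = 8·26765248565 + 1336672264 = 215458660784, q_7 = 8·569198479 + 28426107 = 4582013939 → 215458660784/4582013939
APPEND 45: p_8 = 45·215458660784 + 26765248565 = 9722404983845, q_8 = 45·4582013939 + 569198479 = 206759825734 → 9722404983845/206759825734
APPEND 47: p_9 = 47·9722404983845 + 215458660784 = 457168492901499, q_9 = 47·206759825734 + 4582013939 = 9722293823437 → 457168492901499/9722293823437
APPEND 34: p_10 = 34·457168492901499 + 9722404983845 = 15553451163634811, q_10 = 34·9722293823437 + 206759825734 = 330764749822592 → 15553451163634811/330764749822592
APPEND 30: p_11 = 30·15553451163634811 + 457168492901499 = 467060703401945829, q_11 = 30·330764749822592 + 9722293823437 = 9932664788501197 → 467060703401945829/9932664788501197
APPEND 16: p_12 = 16·467060703401945829 + 15553451163634811 = 7488524705594768075, q_12 = 16·9932664788501197 + 330764749822592 = 159253401365841744 → 7488524705594768075/159253401365841744
APPEND 49: p_13 = 49·7488524705594768075 + 467060703401945829 = 367404771277545581504, q_13 = 49·159253401365841744 + 9932664788501197 = 7813349331714746653 → 367404771277545581504/7813349331714746653
APPEND 17: p_14 = 17·367404771277545581504 + 7488524705594768075 = 6253369636423869653643, q_14 = 17·7813349331714746653 + 159253401365841744 = 132986192040516534845 → 6253369636423869653643/132986192040516534845
APPEND 8: p_15 = 8·6253369636423869653643 + 367404771277545581504 = 50394361862668502810648, q_15 = 8·132986192040516534845 + 7813349331714746653 = 1071702885655847025413 → 50394361862668502810648/1071702885655847025413
APPEND 21: p_16 = 21·50394361862668502810648 + 6253369636423869653643 = 1064534968752462428677251, q_16 = 21·1071702885655847025413 + 132986192040516534845 = 22638746790813304068518 → 1064534968752462428677251/22638746790813304068518
APPEND 6: p_17 = 6·1064534968752462428677251 + 50394361862668502810648 = 6437604174377443074874154, q_17 = 6·22638746790813304068518 + 1071702885655847025413 = 136904183630535671436521 → 6437604174377443074874154/136904183630535671436521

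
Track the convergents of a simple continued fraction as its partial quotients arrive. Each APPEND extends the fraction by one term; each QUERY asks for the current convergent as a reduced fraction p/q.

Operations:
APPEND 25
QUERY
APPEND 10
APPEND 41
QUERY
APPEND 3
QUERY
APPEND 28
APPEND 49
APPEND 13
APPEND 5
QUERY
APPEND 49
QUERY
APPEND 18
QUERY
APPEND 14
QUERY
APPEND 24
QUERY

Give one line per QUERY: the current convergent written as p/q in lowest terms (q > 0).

25/1
10316/411
31199/1243
2864972366/114143423
140947972065/5615511056
2539928469536/101193342431
35699946545569/1422322305090
859338645563192/34236928664591

APPEND 25: p_0 = 25·1 + 0 = 25, q_0 = 25·0 + 1 = 1 → 25/1
APPEND 10: p_1 = 10·25 + 1 = 251, q_1 = 10·1 + 0 = 10 → 251/10
APPEND 41: p_2 = 41·251 + 25 = 10316, q_2 = 41·10 + 1 = 411 → 10316/411
APPEND 3: p_3 = 3·10316 + 251 = 31199, q_3 = 3·411 + 10 = 1243 → 31199/1243
APPEND 28: p_4 = 28·31199 + 10316 = 883888, q_4 = 28·1243 + 411 = 35215 → 883888/35215
APPEND 49: p_5 = 49·883888 + 31199 = 43341711, q_5 = 49·35215 + 1243 = 1726778 → 43341711/1726778
APPEND 13: p_6 = 13·43341711 + 883888 = 564326131, q_6 = 13·1726778 + 35215 = 22483329 → 564326131/22483329
APPEND 5: p_7 = 5·564326131 + 43341711 = 2864972366, q_7 = 5·22483329 + 1726778 = 114143423 → 2864972366/114143423
APPEND 49: p_8 = 49·2864972366 + 564326131 = 140947972065, q_8 = 49·114143423 + 22483329 = 5615511056 → 140947972065/5615511056
APPEND 18: p_9 = 18·140947972065 + 2864972366 = 2539928469536, q_9 = 18·5615511056 + 114143423 = 101193342431 → 2539928469536/101193342431
APPEND 14: p_10 = 14·2539928469536 + 140947972065 = 35699946545569, q_10 = 14·101193342431 + 5615511056 = 1422322305090 → 35699946545569/1422322305090
APPEND 24: p_11 = 24·35699946545569 + 2539928469536 = 859338645563192, q_11 = 24·1422322305090 + 101193342431 = 34236928664591 → 859338645563192/34236928664591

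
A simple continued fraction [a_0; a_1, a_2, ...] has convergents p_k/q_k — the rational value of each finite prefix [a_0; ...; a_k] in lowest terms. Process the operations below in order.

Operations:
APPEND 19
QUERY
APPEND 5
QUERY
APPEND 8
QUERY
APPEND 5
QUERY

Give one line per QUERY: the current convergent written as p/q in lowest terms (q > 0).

19/1
96/5
787/41
4031/210

APPEND 19: p_0 = 19·1 + 0 = 19, q_0 = 19·0 + 1 = 1 → 19/1
APPEND 5: p_1 = 5·19 + 1 = 96, q_1 = 5·1 + 0 = 5 → 96/5
APPEND 8: p_2 = 8·96 + 19 = 787, q_2 = 8·5 + 1 = 41 → 787/41
APPEND 5: p_3 = 5·787 + 96 = 4031, q_3 = 5·41 + 5 = 210 → 4031/210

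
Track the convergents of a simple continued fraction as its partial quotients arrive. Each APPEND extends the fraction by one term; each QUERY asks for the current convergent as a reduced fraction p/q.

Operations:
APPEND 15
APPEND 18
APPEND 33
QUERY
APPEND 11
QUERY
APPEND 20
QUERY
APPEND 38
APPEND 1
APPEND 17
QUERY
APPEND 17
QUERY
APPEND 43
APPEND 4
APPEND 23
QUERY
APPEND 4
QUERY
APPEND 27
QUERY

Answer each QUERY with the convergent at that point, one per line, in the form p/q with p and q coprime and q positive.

APPEND 15: p_0 = 15·1 + 0 = 15, q_0 = 15·0 + 1 = 1 → 15/1
APPEND 18: p_1 = 18·15 + 1 = 271, q_1 = 18·1 + 0 = 18 → 271/18
APPEND 33: p_2 = 33·271 + 15 = 8958, q_2 = 33·18 + 1 = 595 → 8958/595
APPEND 11: p_3 = 11·8958 + 271 = 98809, q_3 = 11·595 + 18 = 6563 → 98809/6563
APPEND 20: p_4 = 20·98809 + 8958 = 1985138, q_4 = 20·6563 + 595 = 131855 → 1985138/131855
APPEND 38: p_5 = 38·1985138 + 98809 = 75534053, q_5 = 38·131855 + 6563 = 5017053 → 75534053/5017053
APPEND 1: p_6 = 1·75534053 + 1985138 = 77519191, q_6 = 1·5017053 + 131855 = 5148908 → 77519191/5148908
APPEND 17: p_7 = 17·77519191 + 75534053 = 1393360300, q_7 = 17·5148908 + 5017053 = 92548489 → 1393360300/92548489
APPEND 17: p_8 = 17·1393360300 + 77519191 = 23764644291, q_8 = 17·92548489 + 5148908 = 1578473221 → 23764644291/1578473221
APPEND 43: p_9 = 43·23764644291 + 1393360300 = 1023273064813, q_9 = 43·1578473221 + 92548489 = 67966896992 → 1023273064813/67966896992
APPEND 4: p_10 = 4·1023273064813 + 23764644291 = 4116856903543, q_10 = 4·67966896992 + 1578473221 = 273446061189 → 4116856903543/273446061189
APPEND 23: p_11 = 23·4116856903543 + 1023273064813 = 95710981846302, q_11 = 23·273446061189 + 67966896992 = 6357226304339 → 95710981846302/6357226304339
APPEND 4: p_12 = 4·95710981846302 + 4116856903543 = 386960784288751, q_12 = 4·6357226304339 + 273446061189 = 25702351278545 → 386960784288751/25702351278545
APPEND 27: p_13 = 27·386960784288751 + 95710981846302 = 10543652157642579, q_13 = 27·25702351278545 + 6357226304339 = 700320710825054 → 10543652157642579/700320710825054

8958/595
98809/6563
1985138/131855
1393360300/92548489
23764644291/1578473221
95710981846302/6357226304339
386960784288751/25702351278545
10543652157642579/700320710825054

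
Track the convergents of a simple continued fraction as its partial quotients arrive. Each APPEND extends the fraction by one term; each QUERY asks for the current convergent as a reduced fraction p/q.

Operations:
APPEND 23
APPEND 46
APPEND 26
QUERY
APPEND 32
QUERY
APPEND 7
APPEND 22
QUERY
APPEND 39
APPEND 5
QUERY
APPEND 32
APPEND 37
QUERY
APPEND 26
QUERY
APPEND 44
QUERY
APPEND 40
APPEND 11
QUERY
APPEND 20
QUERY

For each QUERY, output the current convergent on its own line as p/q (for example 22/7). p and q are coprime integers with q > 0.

27557/1197
882883/38350
137453119/5970584
26971850014/1171582699
32160216803613/1396951027966
837034102973765/36358450495907
36861660747649273/1601168772847874
16265199764846040808/706515371781367411
326779298760929760845/14194390544991759087

APPEND 23: p_0 = 23·1 + 0 = 23, q_0 = 23·0 + 1 = 1 → 23/1
APPEND 46: p_1 = 46·23 + 1 = 1059, q_1 = 46·1 + 0 = 46 → 1059/46
APPEND 26: p_2 = 26·1059 + 23 = 27557, q_2 = 26·46 + 1 = 1197 → 27557/1197
APPEND 32: p_3 = 32·27557 + 1059 = 882883, q_3 = 32·1197 + 46 = 38350 → 882883/38350
APPEND 7: p_4 = 7·882883 + 27557 = 6207738, q_4 = 7·38350 + 1197 = 269647 → 6207738/269647
APPEND 22: p_5 = 22·6207738 + 882883 = 137453119, q_5 = 22·269647 + 38350 = 5970584 → 137453119/5970584
APPEND 39: p_6 = 39·137453119 + 6207738 = 5366879379, q_6 = 39·5970584 + 269647 = 233122423 → 5366879379/233122423
APPEND 5: p_7 = 5·5366879379 + 137453119 = 26971850014, q_7 = 5·233122423 + 5970584 = 1171582699 → 26971850014/1171582699
APPEND 32: p_8 = 32·26971850014 + 5366879379 = 868466079827, q_8 = 32·1171582699 + 233122423 = 37723768791 → 868466079827/37723768791
APPEND 37: p_9 = 37·868466079827 + 26971850014 = 32160216803613, q_9 = 37·37723768791 + 1171582699 = 1396951027966 → 32160216803613/1396951027966
APPEND 26: p_10 = 26·32160216803613 + 868466079827 = 837034102973765, q_10 = 26·1396951027966 + 37723768791 = 36358450495907 → 837034102973765/36358450495907
APPEND 44: p_11 = 44·837034102973765 + 32160216803613 = 36861660747649273, q_11 = 44·36358450495907 + 1396951027966 = 1601168772847874 → 36861660747649273/1601168772847874
APPEND 40: p_12 = 40·36861660747649273 + 837034102973765 = 1475303464008944685, q_12 = 40·1601168772847874 + 36358450495907 = 64083109364410867 → 1475303464008944685/64083109364410867
APPEND 11: p_13 = 11·1475303464008944685 + 36861660747649273 = 16265199764846040808, q_13 = 11·64083109364410867 + 1601168772847874 = 706515371781367411 → 16265199764846040808/706515371781367411
APPEND 20: p_14 = 20·16265199764846040808 + 1475303464008944685 = 326779298760929760845, q_14 = 20·706515371781367411 + 64083109364410867 = 14194390544991759087 → 326779298760929760845/14194390544991759087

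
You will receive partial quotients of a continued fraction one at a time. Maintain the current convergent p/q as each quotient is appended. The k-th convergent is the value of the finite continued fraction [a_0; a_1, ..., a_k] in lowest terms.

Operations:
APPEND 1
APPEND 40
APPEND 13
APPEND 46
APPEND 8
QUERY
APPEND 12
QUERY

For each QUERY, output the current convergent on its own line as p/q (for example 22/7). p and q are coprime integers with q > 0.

197374/192569
2393093/2334834

APPEND 1: p_0 = 1·1 + 0 = 1, q_0 = 1·0 + 1 = 1 → 1/1
APPEND 40: p_1 = 40·1 + 1 = 41, q_1 = 40·1 + 0 = 40 → 41/40
APPEND 13: p_2 = 13·41 + 1 = 534, q_2 = 13·40 + 1 = 521 → 534/521
APPEND 46: p_3 = 46·534 + 41 = 24605, q_3 = 46·521 + 40 = 24006 → 24605/24006
APPEND 8: p_4 = 8·24605 + 534 = 197374, q_4 = 8·24006 + 521 = 192569 → 197374/192569
APPEND 12: p_5 = 12·197374 + 24605 = 2393093, q_5 = 12·192569 + 24006 = 2334834 → 2393093/2334834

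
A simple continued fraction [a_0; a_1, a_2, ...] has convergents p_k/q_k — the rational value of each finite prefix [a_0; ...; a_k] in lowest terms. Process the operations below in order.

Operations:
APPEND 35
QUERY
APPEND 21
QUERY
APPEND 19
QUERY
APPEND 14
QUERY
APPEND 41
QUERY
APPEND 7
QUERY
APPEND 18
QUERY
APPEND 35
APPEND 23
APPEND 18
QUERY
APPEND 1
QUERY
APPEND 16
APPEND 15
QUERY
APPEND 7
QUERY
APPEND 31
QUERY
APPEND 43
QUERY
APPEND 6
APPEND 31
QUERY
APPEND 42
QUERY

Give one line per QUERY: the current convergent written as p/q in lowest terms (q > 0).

35/1
736/21
14019/400
197002/5621
8091101/230861
56834709/1621648
1031115863/29420525
15019104399844/428535678995
15851490983729/452285920049
4045495893076349/115428941916734
28587114211673951/815667703816917
890246036454968830/25401127760241161
38309166681775333641/1093064161394186840
7191411796622091424597/205190433141280415071
302270040704254946803750/8624581978029902795183

APPEND 35: p_0 = 35·1 + 0 = 35, q_0 = 35·0 + 1 = 1 → 35/1
APPEND 21: p_1 = 21·35 + 1 = 736, q_1 = 21·1 + 0 = 21 → 736/21
APPEND 19: p_2 = 19·736 + 35 = 14019, q_2 = 19·21 + 1 = 400 → 14019/400
APPEND 14: p_3 = 14·14019 + 736 = 197002, q_3 = 14·400 + 21 = 5621 → 197002/5621
APPEND 41: p_4 = 41·197002 + 14019 = 8091101, q_4 = 41·5621 + 400 = 230861 → 8091101/230861
APPEND 7: p_5 = 7·8091101 + 197002 = 56834709, q_5 = 7·230861 + 5621 = 1621648 → 56834709/1621648
APPEND 18: p_6 = 18·56834709 + 8091101 = 1031115863, q_6 = 18·1621648 + 230861 = 29420525 → 1031115863/29420525
APPEND 35: p_7 = 35·1031115863 + 56834709 = 36145889914, q_7 = 35·29420525 + 1621648 = 1031340023 → 36145889914/1031340023
APPEND 23: p_8 = 23·36145889914 + 1031115863 = 832386583885, q_8 = 23·1031340023 + 29420525 = 23750241054 → 832386583885/23750241054
APPEND 18: p_9 = 18·832386583885 + 36145889914 = 15019104399844, q_9 = 18·23750241054 + 1031340023 = 428535678995 → 15019104399844/428535678995
APPEND 1: p_10 = 1·15019104399844 + 832386583885 = 15851490983729, q_10 = 1·428535678995 + 23750241054 = 452285920049 → 15851490983729/452285920049
APPEND 16: p_11 = 16·15851490983729 + 15019104399844 = 268642960139508, q_11 = 16·452285920049 + 428535678995 = 7665110399779 → 268642960139508/7665110399779
APPEND 15: p_12 = 15·268642960139508 + 15851490983729 = 4045495893076349, q_12 = 15·7665110399779 + 452285920049 = 115428941916734 → 4045495893076349/115428941916734
APPEND 7: p_13 = 7·4045495893076349 + 268642960139508 = 28587114211673951, q_13 = 7·115428941916734 + 7665110399779 = 815667703816917 → 28587114211673951/815667703816917
APPEND 31: p_14 = 31·28587114211673951 + 4045495893076349 = 890246036454968830, q_14 = 31·815667703816917 + 115428941916734 = 25401127760241161 → 890246036454968830/25401127760241161
APPEND 43: p_15 = 43·890246036454968830 + 28587114211673951 = 38309166681775333641, q_15 = 43·25401127760241161 + 815667703816917 = 1093064161394186840 → 38309166681775333641/1093064161394186840
APPEND 6: p_16 = 6·38309166681775333641 + 890246036454968830 = 230745246127106970676, q_16 = 6·1093064161394186840 + 25401127760241161 = 6583786096125362201 → 230745246127106970676/6583786096125362201
APPEND 31: p_17 = 31·230745246127106970676 + 38309166681775333641 = 7191411796622091424597, q_17 = 31·6583786096125362201 + 1093064161394186840 = 205190433141280415071 → 7191411796622091424597/205190433141280415071
APPEND 42: p_18 = 42·7191411796622091424597 + 230745246127106970676 = 302270040704254946803750, q_18 = 42·205190433141280415071 + 6583786096125362201 = 8624581978029902795183 → 302270040704254946803750/8624581978029902795183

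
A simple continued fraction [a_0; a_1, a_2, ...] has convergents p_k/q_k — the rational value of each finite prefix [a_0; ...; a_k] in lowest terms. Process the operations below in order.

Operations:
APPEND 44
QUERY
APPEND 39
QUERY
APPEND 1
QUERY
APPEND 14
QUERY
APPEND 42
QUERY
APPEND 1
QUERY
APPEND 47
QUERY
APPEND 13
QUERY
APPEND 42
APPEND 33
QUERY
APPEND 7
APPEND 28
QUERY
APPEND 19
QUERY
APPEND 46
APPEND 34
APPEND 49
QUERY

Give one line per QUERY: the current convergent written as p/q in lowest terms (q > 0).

44/1
1717/39
1761/40
26371/599
1109343/25198
1135714/25797
54487901/1237657
709478427/16115338
985844678982/22392816487
195047274050834/4430371139823
3712828972300555/84334479453899
285214223679436625983/6478454371667209110

APPEND 44: p_0 = 44·1 + 0 = 44, q_0 = 44·0 + 1 = 1 → 44/1
APPEND 39: p_1 = 39·44 + 1 = 1717, q_1 = 39·1 + 0 = 39 → 1717/39
APPEND 1: p_2 = 1·1717 + 44 = 1761, q_2 = 1·39 + 1 = 40 → 1761/40
APPEND 14: p_3 = 14·1761 + 1717 = 26371, q_3 = 14·40 + 39 = 599 → 26371/599
APPEND 42: p_4 = 42·26371 + 1761 = 1109343, q_4 = 42·599 + 40 = 25198 → 1109343/25198
APPEND 1: p_5 = 1·1109343 + 26371 = 1135714, q_5 = 1·25198 + 599 = 25797 → 1135714/25797
APPEND 47: p_6 = 47·1135714 + 1109343 = 54487901, q_6 = 47·25797 + 25198 = 1237657 → 54487901/1237657
APPEND 13: p_7 = 13·54487901 + 1135714 = 709478427, q_7 = 13·1237657 + 25797 = 16115338 → 709478427/16115338
APPEND 42: p_8 = 42·709478427 + 54487901 = 29852581835, q_8 = 42·16115338 + 1237657 = 678081853 → 29852581835/678081853
APPEND 33: p_9 = 33·29852581835 + 709478427 = 985844678982, q_9 = 33·678081853 + 16115338 = 22392816487 → 985844678982/22392816487
APPEND 7: p_10 = 7·985844678982 + 29852581835 = 6930765334709, q_10 = 7·22392816487 + 678081853 = 157427797262 → 6930765334709/157427797262
APPEND 28: p_11 = 28·6930765334709 + 985844678982 = 195047274050834, q_11 = 28·157427797262 + 22392816487 = 4430371139823 → 195047274050834/4430371139823
APPEND 19: p_12 = 19·195047274050834 + 6930765334709 = 3712828972300555, q_12 = 19·4430371139823 + 157427797262 = 84334479453899 → 3712828972300555/84334479453899
APPEND 46: p_13 = 46·3712828972300555 + 195047274050834 = 170985179999876364, q_13 = 46·84334479453899 + 4430371139823 = 3883816426019177 → 170985179999876364/3883816426019177
APPEND 34: p_14 = 34·170985179999876364 + 3712828972300555 = 5817208948968096931, q_14 = 34·3883816426019177 + 84334479453899 = 132134092964105917 → 5817208948968096931/132134092964105917
APPEND 49: p_15 = 49·5817208948968096931 + 170985179999876364 = 285214223679436625983, q_15 = 49·132134092964105917 + 3883816426019177 = 6478454371667209110 → 285214223679436625983/6478454371667209110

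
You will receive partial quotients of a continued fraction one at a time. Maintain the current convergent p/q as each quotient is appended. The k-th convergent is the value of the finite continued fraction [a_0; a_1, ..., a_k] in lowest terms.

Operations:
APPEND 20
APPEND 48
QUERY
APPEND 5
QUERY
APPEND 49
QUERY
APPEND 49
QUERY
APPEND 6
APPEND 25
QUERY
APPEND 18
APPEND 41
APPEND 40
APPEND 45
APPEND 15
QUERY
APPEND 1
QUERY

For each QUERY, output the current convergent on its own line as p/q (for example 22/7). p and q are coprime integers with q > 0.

961/48
4825/241
237386/11857
11636739/581234
1763082239/88062759
35349652923265727/1765651027079058
37702812224060258/1883187064712795

APPEND 20: p_0 = 20·1 + 0 = 20, q_0 = 20·0 + 1 = 1 → 20/1
APPEND 48: p_1 = 48·20 + 1 = 961, q_1 = 48·1 + 0 = 48 → 961/48
APPEND 5: p_2 = 5·961 + 20 = 4825, q_2 = 5·48 + 1 = 241 → 4825/241
APPEND 49: p_3 = 49·4825 + 961 = 237386, q_3 = 49·241 + 48 = 11857 → 237386/11857
APPEND 49: p_4 = 49·237386 + 4825 = 11636739, q_4 = 49·11857 + 241 = 581234 → 11636739/581234
APPEND 6: p_5 = 6·11636739 + 237386 = 70057820, q_5 = 6·581234 + 11857 = 3499261 → 70057820/3499261
APPEND 25: p_6 = 25·70057820 + 11636739 = 1763082239, q_6 = 25·3499261 + 581234 = 88062759 → 1763082239/88062759
APPEND 18: p_7 = 18·1763082239 + 70057820 = 31805538122, q_7 = 18·88062759 + 3499261 = 1588628923 → 31805538122/1588628923
APPEND 41: p_8 = 41·31805538122 + 1763082239 = 1305790145241, q_8 = 41·1588628923 + 88062759 = 65221848602 → 1305790145241/65221848602
APPEND 40: p_9 = 40·1305790145241 + 31805538122 = 52263411347762, q_9 = 40·65221848602 + 1588628923 = 2610462573003 → 52263411347762/2610462573003
APPEND 45: p_10 = 45·52263411347762 + 1305790145241 = 2353159300794531, q_10 = 45·2610462573003 + 65221848602 = 117536037633737 → 2353159300794531/117536037633737
APPEND 15: p_11 = 15·2353159300794531 + 52263411347762 = 35349652923265727, q_11 = 15·117536037633737 + 2610462573003 = 1765651027079058 → 35349652923265727/1765651027079058
APPEND 1: p_12 = 1·35349652923265727 + 2353159300794531 = 37702812224060258, q_12 = 1·1765651027079058 + 117536037633737 = 1883187064712795 → 37702812224060258/1883187064712795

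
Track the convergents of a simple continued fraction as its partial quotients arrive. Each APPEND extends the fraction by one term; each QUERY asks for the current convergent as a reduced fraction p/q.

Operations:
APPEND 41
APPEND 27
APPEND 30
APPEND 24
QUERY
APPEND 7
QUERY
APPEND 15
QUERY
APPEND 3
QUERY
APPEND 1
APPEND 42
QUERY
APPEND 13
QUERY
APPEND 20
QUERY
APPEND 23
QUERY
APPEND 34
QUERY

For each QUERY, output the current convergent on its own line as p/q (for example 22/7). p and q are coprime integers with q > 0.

799852/19491
5632245/137248
85283527/2078211
261482826/6371881
14825669652/361275745
193080471829/4705034777
3876435106232/94461971285
89351087915165/2177330374332
3041813424221842/74123694698573

APPEND 41: p_0 = 41·1 + 0 = 41, q_0 = 41·0 + 1 = 1 → 41/1
APPEND 27: p_1 = 27·41 + 1 = 1108, q_1 = 27·1 + 0 = 27 → 1108/27
APPEND 30: p_2 = 30·1108 + 41 = 33281, q_2 = 30·27 + 1 = 811 → 33281/811
APPEND 24: p_3 = 24·33281 + 1108 = 799852, q_3 = 24·811 + 27 = 19491 → 799852/19491
APPEND 7: p_4 = 7·799852 + 33281 = 5632245, q_4 = 7·19491 + 811 = 137248 → 5632245/137248
APPEND 15: p_5 = 15·5632245 + 799852 = 85283527, q_5 = 15·137248 + 19491 = 2078211 → 85283527/2078211
APPEND 3: p_6 = 3·85283527 + 5632245 = 261482826, q_6 = 3·2078211 + 137248 = 6371881 → 261482826/6371881
APPEND 1: p_7 = 1·261482826 + 85283527 = 346766353, q_7 = 1·6371881 + 2078211 = 8450092 → 346766353/8450092
APPEND 42: p_8 = 42·346766353 + 261482826 = 14825669652, q_8 = 42·8450092 + 6371881 = 361275745 → 14825669652/361275745
APPEND 13: p_9 = 13·14825669652 + 346766353 = 193080471829, q_9 = 13·361275745 + 8450092 = 4705034777 → 193080471829/4705034777
APPEND 20: p_10 = 20·193080471829 + 14825669652 = 3876435106232, q_10 = 20·4705034777 + 361275745 = 94461971285 → 3876435106232/94461971285
APPEND 23: p_11 = 23·3876435106232 + 193080471829 = 89351087915165, q_11 = 23·94461971285 + 4705034777 = 2177330374332 → 89351087915165/2177330374332
APPEND 34: p_12 = 34·89351087915165 + 3876435106232 = 3041813424221842, q_12 = 34·2177330374332 + 94461971285 = 74123694698573 → 3041813424221842/74123694698573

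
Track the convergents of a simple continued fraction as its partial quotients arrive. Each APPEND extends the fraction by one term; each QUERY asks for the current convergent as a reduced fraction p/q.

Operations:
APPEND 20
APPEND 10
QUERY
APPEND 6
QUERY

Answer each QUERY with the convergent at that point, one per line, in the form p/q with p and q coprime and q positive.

201/10
1226/61

APPEND 20: p_0 = 20·1 + 0 = 20, q_0 = 20·0 + 1 = 1 → 20/1
APPEND 10: p_1 = 10·20 + 1 = 201, q_1 = 10·1 + 0 = 10 → 201/10
APPEND 6: p_2 = 6·201 + 20 = 1226, q_2 = 6·10 + 1 = 61 → 1226/61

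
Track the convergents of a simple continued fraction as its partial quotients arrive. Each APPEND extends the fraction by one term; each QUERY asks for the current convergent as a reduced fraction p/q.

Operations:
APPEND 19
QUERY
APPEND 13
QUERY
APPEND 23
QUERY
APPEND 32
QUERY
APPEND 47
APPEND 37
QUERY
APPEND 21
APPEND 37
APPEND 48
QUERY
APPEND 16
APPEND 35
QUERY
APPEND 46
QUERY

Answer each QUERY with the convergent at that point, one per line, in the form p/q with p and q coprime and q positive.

19/1
248/13
5723/300
183384/9613
319299911/16737720
11945967392582/626208309047
6710393412893477/351759214974712
308869481205828539/16190956260455771

APPEND 19: p_0 = 19·1 + 0 = 19, q_0 = 19·0 + 1 = 1 → 19/1
APPEND 13: p_1 = 13·19 + 1 = 248, q_1 = 13·1 + 0 = 13 → 248/13
APPEND 23: p_2 = 23·248 + 19 = 5723, q_2 = 23·13 + 1 = 300 → 5723/300
APPEND 32: p_3 = 32·5723 + 248 = 183384, q_3 = 32·300 + 13 = 9613 → 183384/9613
APPEND 47: p_4 = 47·183384 + 5723 = 8624771, q_4 = 47·9613 + 300 = 452111 → 8624771/452111
APPEND 37: p_5 = 37·8624771 + 183384 = 319299911, q_5 = 37·452111 + 9613 = 16737720 → 319299911/16737720
APPEND 21: p_6 = 21·319299911 + 8624771 = 6713922902, q_6 = 21·16737720 + 452111 = 351944231 → 6713922902/351944231
APPEND 37: p_7 = 37·6713922902 + 319299911 = 248734447285, q_7 = 37·351944231 + 16737720 = 13038674267 → 248734447285/13038674267
APPEND 48: p_8 = 48·248734447285 + 6713922902 = 11945967392582, q_8 = 48·13038674267 + 351944231 = 626208309047 → 11945967392582/626208309047
APPEND 16: p_9 = 16·11945967392582 + 248734447285 = 191384212728597, q_9 = 16·626208309047 + 13038674267 = 10032371619019 → 191384212728597/10032371619019
APPEND 35: p_10 = 35·191384212728597 + 11945967392582 = 6710393412893477, q_10 = 35·10032371619019 + 626208309047 = 351759214974712 → 6710393412893477/351759214974712
APPEND 46: p_11 = 46·6710393412893477 + 191384212728597 = 308869481205828539, q_11 = 46·351759214974712 + 10032371619019 = 16190956260455771 → 308869481205828539/16190956260455771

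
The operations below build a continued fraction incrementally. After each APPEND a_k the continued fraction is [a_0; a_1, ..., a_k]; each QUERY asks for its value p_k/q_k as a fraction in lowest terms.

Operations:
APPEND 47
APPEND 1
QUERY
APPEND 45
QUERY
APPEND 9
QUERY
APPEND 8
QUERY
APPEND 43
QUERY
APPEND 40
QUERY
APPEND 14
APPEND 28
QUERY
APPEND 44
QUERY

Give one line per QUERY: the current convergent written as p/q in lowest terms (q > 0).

APPEND 47: p_0 = 47·1 + 0 = 47, q_0 = 47·0 + 1 = 1 → 47/1
APPEND 1: p_1 = 1·47 + 1 = 48, q_1 = 1·1 + 0 = 1 → 48/1
APPEND 45: p_2 = 45·48 + 47 = 2207, q_2 = 45·1 + 1 = 46 → 2207/46
APPEND 9: p_3 = 9·2207 + 48 = 19911, q_3 = 9·46 + 1 = 415 → 19911/415
APPEND 8: p_4 = 8·19911 + 2207 = 161495, q_4 = 8·415 + 46 = 3366 → 161495/3366
APPEND 43: p_5 = 43·161495 + 19911 = 6964196, q_5 = 43·3366 + 415 = 145153 → 6964196/145153
APPEND 40: p_6 = 40·6964196 + 161495 = 278729335, q_6 = 40·145153 + 3366 = 5809486 → 278729335/5809486
APPEND 14: p_7 = 14·278729335 + 6964196 = 3909174886, q_7 = 14·5809486 + 145153 = 81477957 → 3909174886/81477957
APPEND 28: p_8 = 28·3909174886 + 278729335 = 109735626143, q_8 = 28·81477957 + 5809486 = 2287192282 → 109735626143/2287192282
APPEND 44: p_9 = 44·109735626143 + 3909174886 = 4832276725178, q_9 = 44·2287192282 + 81477957 = 100717938365 → 4832276725178/100717938365

48/1
2207/46
19911/415
161495/3366
6964196/145153
278729335/5809486
109735626143/2287192282
4832276725178/100717938365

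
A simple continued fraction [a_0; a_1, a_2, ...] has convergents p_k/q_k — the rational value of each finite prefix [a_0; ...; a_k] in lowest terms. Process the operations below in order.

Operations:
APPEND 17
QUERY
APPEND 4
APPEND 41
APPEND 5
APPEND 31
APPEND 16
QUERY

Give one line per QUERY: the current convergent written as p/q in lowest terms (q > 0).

APPEND 17: p_0 = 17·1 + 0 = 17, q_0 = 17·0 + 1 = 1 → 17/1
APPEND 4: p_1 = 4·17 + 1 = 69, q_1 = 4·1 + 0 = 4 → 69/4
APPEND 41: p_2 = 41·69 + 17 = 2846, q_2 = 41·4 + 1 = 165 → 2846/165
APPEND 5: p_3 = 5·2846 + 69 = 14299, q_3 = 5·165 + 4 = 829 → 14299/829
APPEND 31: p_4 = 31·14299 + 2846 = 446115, q_4 = 31·829 + 165 = 25864 → 446115/25864
APPEND 16: p_5 = 16·446115 + 14299 = 7152139, q_5 = 16·25864 + 829 = 414653 → 7152139/414653

17/1
7152139/414653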